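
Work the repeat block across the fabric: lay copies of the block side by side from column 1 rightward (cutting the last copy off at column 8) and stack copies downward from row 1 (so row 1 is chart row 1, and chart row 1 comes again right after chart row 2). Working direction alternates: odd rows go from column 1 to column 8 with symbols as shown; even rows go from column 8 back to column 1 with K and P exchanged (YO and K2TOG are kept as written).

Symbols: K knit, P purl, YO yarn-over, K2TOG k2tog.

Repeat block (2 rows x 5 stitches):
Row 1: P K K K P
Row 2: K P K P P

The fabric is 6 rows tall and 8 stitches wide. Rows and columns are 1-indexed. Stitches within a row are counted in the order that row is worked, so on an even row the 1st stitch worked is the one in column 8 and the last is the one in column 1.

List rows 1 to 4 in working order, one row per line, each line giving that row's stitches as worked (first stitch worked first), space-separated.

Rows as worked:
P K K K P P K K
P K P K K P K P
P K K K P P K K
P K P K K P K P

Derivation:
Row 1: chart row 1, RS - tile across columns 1-8 and work as-is.
Row 2: chart row 2, WS - tiled (columns 1-8): K P K P P K P K; work from column 8 back to 1 with K<->P swapped.
Row 3: chart row 1, RS - tile across columns 1-8 and work as-is.
Row 4: chart row 2, WS - tiled (columns 1-8): K P K P P K P K; work from column 8 back to 1 with K<->P swapped.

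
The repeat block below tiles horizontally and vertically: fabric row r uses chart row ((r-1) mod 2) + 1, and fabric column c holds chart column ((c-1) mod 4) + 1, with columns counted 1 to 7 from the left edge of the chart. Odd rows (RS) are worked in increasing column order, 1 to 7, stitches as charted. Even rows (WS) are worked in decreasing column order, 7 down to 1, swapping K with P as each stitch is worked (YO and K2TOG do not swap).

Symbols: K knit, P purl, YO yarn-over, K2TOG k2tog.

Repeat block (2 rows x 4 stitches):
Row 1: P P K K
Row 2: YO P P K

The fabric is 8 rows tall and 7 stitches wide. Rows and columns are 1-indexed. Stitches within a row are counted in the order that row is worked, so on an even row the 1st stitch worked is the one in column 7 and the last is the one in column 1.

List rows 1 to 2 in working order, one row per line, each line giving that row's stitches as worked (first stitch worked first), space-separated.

== ROWS AS WORKED ==
P P K K P P K
K K YO P K K YO

Derivation:
Row 1: chart row 1, RS - tile across columns 1-7 and work as-is.
Row 2: chart row 2, WS - tiled (columns 1-7): YO P P K YO P P; work from column 7 back to 1 with K<->P swapped.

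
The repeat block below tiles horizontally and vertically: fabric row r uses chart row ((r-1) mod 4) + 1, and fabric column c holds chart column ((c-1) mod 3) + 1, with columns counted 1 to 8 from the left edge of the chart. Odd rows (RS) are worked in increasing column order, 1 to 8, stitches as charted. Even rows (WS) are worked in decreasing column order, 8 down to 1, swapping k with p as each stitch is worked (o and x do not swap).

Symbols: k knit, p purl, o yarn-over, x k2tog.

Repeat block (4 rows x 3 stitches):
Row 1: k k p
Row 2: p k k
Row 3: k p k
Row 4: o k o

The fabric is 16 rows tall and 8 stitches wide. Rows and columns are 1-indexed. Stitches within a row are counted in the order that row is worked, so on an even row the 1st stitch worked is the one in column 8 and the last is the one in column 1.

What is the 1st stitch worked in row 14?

Row 14: (14-1) mod 4 = 1, so use chart row 2. Even row -> WS.
Chart row 2 tiled across columns 1-8: p k k p k k p k
WS row: flip the tiled sequence (start at column 8) and apply k<->p; o and x stay.
Row 14 as worked: p k p p k p p k
Stitch 1 in working order -> p

Result:
p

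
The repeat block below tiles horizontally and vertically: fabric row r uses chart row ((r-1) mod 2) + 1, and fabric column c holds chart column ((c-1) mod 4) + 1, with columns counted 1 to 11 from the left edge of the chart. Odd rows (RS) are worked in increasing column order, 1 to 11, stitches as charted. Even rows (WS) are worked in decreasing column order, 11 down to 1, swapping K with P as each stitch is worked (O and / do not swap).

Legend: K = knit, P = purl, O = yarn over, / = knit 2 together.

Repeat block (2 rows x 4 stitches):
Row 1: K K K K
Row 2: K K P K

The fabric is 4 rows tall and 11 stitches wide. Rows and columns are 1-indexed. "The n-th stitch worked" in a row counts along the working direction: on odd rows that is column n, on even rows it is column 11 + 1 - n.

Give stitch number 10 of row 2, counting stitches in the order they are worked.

Row 2: (2-1) mod 2 = 1, so use chart row 2. Even row -> WS.
Chart row 2 tiled across columns 1-11: K K P K K K P K K K P
WS row: flip the tiled sequence (start at column 11) and apply K<->P; O and / stay.
Row 2 as worked: K P P P K P P P K P P
Counting 10 along the worked row gives P.

Stitch:
P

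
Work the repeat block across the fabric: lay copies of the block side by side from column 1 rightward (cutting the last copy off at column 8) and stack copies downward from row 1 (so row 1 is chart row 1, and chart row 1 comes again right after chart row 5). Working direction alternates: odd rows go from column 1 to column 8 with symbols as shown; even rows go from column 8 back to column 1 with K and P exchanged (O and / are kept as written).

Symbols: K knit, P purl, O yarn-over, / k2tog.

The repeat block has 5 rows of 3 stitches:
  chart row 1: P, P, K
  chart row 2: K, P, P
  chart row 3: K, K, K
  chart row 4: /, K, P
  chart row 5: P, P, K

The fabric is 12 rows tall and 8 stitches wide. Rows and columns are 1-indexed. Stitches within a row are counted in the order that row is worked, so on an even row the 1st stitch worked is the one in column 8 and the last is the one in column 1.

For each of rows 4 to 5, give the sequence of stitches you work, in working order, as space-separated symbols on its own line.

== ROWS AS WORKED ==
P / K P / K P /
P P K P P K P P

Derivation:
Row 4: chart row 4, WS - tiled (columns 1-8): / K P / K P / K; work from column 8 back to 1 with K<->P swapped.
Row 5: chart row 5, RS - tile across columns 1-8 and work as-is.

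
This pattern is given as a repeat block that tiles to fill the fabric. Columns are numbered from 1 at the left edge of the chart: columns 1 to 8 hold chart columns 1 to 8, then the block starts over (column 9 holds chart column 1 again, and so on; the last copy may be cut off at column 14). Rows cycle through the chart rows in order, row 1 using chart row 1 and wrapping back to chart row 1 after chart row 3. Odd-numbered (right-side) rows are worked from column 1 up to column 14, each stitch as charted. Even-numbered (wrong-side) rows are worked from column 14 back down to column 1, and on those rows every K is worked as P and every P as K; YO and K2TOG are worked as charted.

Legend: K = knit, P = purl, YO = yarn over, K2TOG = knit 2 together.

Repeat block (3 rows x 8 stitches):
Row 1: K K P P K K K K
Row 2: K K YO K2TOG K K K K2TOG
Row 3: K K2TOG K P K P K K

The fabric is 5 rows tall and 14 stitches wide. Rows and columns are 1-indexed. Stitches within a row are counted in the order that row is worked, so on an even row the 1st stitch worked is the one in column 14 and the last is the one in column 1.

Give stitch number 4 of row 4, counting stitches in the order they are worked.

For row 4: chart row = ((4-1) mod 3) + 1 = 1; this is a WS (even) row.
Chart row 1 tiled across columns 1-14: K K P P K K K K K K P P K K
Wrong side: read the tiled row from column 14 down to 1 and exchange K with P (leave YO, K2TOG).
Row 4 as worked: P P K K P P P P P P K K P P
The 4th stitch worked is K.

Stitch:
K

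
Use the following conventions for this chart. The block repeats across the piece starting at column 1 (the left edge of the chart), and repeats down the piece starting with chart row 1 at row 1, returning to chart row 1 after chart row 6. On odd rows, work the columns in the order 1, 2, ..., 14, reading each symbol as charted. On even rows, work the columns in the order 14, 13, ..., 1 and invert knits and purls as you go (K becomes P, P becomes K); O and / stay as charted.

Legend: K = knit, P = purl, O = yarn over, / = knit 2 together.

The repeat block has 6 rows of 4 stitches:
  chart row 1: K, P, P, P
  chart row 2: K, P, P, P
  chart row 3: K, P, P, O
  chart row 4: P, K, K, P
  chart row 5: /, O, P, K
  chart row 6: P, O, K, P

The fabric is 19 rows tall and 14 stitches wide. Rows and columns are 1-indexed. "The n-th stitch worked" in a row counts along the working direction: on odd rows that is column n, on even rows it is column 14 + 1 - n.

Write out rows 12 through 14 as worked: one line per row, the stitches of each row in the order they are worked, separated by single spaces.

Row 12: chart row 6, WS - tiled (columns 1-14): P O K P P O K P P O K P P O; work from column 14 back to 1 with K<->P swapped.
Row 13: chart row 1, RS - tile across columns 1-14 and work as-is.
Row 14: chart row 2, WS - tiled (columns 1-14): K P P P K P P P K P P P K P; work from column 14 back to 1 with K<->P swapped.

Rows as worked:
O K K P O K K P O K K P O K
K P P P K P P P K P P P K P
K P K K K P K K K P K K K P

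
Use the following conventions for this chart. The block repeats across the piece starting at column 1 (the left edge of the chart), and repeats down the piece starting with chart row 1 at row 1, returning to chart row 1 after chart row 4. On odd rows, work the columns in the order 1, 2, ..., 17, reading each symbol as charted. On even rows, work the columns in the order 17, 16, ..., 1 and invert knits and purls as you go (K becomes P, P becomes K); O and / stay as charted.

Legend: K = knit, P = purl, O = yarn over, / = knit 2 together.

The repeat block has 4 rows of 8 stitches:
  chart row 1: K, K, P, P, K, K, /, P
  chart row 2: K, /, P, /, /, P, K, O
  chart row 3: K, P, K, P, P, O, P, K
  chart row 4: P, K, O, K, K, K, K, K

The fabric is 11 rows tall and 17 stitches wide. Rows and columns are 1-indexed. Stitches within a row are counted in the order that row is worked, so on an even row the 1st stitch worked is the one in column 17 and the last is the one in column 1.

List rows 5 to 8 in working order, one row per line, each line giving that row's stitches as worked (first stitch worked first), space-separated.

Result:
K K P P K K / P K K P P K K / P K
P O P K / / K / P O P K / / K / P
K P K P P O P K K P K P P O P K K
K P P P P P O P K P P P P P O P K

Derivation:
Row 5: chart row 1, RS - tile across columns 1-17 and work as-is.
Row 6: chart row 2, WS - tiled (columns 1-17): K / P / / P K O K / P / / P K O K; work from column 17 back to 1 with K<->P swapped.
Row 7: chart row 3, RS - tile across columns 1-17 and work as-is.
Row 8: chart row 4, WS - tiled (columns 1-17): P K O K K K K K P K O K K K K K P; work from column 17 back to 1 with K<->P swapped.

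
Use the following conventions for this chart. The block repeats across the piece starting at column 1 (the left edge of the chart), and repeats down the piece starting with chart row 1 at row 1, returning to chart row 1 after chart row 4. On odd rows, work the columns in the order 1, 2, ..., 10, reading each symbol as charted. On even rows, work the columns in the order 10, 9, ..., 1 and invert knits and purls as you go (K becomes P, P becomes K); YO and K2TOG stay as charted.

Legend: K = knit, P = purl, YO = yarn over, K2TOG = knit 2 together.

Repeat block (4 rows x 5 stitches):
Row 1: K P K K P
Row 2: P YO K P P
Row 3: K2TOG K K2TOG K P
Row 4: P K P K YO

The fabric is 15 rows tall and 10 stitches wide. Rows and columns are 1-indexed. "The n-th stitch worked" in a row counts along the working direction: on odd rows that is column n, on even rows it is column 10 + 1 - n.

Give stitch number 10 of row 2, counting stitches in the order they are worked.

Row 2: (2-1) mod 4 = 1, so use chart row 2. Even row -> WS.
Chart row 2 tiled across columns 1-10: P YO K P P P YO K P P
WS row: flip the tiled sequence (start at column 10) and apply K<->P; YO and K2TOG stay.
Row 2 as worked: K K P YO K K K P YO K
The 10th stitch worked is K.

Stitch:
K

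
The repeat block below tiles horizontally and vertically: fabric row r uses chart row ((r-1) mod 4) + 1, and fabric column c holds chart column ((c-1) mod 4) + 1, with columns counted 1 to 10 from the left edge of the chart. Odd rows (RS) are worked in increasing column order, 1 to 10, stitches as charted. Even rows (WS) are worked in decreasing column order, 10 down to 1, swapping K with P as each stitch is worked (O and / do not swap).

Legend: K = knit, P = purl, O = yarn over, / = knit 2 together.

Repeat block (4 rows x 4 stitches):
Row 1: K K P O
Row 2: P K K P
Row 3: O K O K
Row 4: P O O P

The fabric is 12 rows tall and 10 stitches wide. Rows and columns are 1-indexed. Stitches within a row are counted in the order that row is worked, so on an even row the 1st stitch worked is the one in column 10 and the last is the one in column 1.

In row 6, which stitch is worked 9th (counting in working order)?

Stitch:
P

Derivation:
Row 6: (6-1) mod 4 = 1, so use chart row 2. Even row -> WS.
Chart row 2 tiled across columns 1-10: P K K P P K K P P K
WS row: flip the tiled sequence (start at column 10) and apply K<->P; O and / stay.
Row 6 as worked: P K K P P K K P P K
Stitch 9 in working order -> P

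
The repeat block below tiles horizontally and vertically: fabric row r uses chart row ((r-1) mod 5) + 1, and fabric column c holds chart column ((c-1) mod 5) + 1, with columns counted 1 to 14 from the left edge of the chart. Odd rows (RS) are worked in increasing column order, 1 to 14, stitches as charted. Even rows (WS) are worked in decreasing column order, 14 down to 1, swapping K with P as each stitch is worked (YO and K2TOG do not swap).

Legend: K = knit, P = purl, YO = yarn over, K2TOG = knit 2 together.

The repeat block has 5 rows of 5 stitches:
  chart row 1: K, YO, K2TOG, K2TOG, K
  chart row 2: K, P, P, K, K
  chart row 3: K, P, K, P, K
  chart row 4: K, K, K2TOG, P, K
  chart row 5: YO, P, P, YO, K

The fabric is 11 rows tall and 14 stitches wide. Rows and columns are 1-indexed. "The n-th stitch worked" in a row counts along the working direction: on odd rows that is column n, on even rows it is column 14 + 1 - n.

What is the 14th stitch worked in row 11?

Row 11 uses chart row ((11-1) mod 5)+1 = 1. Row 11 is odd, so RS.
Chart row 1 tiled across columns 1-14: K YO K2TOG K2TOG K K YO K2TOG K2TOG K K YO K2TOG K2TOG
RS row: no reversal, no swap; stitch n worked = column n.
The 14th stitch worked is K2TOG.

Result:
K2TOG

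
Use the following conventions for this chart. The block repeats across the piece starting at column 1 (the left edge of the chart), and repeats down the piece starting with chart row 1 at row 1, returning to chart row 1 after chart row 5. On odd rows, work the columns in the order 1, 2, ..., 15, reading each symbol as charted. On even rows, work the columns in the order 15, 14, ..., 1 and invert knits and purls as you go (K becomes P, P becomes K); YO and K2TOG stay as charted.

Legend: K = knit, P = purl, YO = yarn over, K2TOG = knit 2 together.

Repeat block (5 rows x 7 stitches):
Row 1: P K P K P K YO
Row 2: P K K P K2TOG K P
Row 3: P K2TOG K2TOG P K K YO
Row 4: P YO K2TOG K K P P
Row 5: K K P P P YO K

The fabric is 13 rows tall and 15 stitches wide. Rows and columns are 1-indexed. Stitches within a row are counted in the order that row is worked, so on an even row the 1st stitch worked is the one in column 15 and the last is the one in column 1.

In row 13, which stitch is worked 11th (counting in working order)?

Row 13 uses chart row ((13-1) mod 5)+1 = 3. Row 13 is odd, so RS.
Chart row 3 tiled across columns 1-15: P K2TOG K2TOG P K K YO P K2TOG K2TOG P K K YO P
RS row: no reversal, no swap; stitch n worked = column n.
Stitch 11 in working order -> P

Stitch:
P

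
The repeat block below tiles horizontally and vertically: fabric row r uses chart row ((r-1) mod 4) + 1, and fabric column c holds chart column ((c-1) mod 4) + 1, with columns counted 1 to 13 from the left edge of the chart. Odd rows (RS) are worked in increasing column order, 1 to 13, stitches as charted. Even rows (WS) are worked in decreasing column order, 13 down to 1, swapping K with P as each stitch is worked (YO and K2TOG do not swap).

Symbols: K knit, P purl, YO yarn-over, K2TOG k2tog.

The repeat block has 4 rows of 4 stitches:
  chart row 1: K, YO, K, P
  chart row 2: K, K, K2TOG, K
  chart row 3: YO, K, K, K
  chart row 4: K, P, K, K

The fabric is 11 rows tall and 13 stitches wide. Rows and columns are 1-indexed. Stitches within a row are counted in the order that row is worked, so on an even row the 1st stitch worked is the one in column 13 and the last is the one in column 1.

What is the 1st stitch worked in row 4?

Row 4 uses chart row ((4-1) mod 4)+1 = 4. Row 4 is even, so WS.
Chart row 4 tiled across columns 1-13: K P K K K P K K K P K K K
WS row: flip the tiled sequence (start at column 13) and apply K<->P; YO and K2TOG stay.
Row 4 as worked: P P P K P P P K P P P K P
Counting 1 along the worked row gives P.

Result:
P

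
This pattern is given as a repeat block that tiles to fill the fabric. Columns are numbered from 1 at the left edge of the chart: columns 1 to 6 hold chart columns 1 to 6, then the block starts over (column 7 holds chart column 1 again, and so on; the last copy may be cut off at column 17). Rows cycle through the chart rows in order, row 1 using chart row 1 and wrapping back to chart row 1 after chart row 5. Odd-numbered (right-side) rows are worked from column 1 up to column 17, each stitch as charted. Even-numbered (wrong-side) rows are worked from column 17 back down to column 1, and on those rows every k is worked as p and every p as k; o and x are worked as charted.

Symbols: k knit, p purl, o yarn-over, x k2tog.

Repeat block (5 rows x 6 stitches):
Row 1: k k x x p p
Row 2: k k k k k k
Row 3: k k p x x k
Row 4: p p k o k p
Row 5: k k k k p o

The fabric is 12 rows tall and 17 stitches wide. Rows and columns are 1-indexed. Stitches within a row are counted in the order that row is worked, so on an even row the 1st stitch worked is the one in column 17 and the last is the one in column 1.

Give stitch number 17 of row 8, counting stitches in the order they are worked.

== STITCH ==
p

Derivation:
Row 8: (8-1) mod 5 = 2, so use chart row 3. Even row -> WS.
Chart row 3 tiled across columns 1-17: k k p x x k k k p x x k k k p x x
WS row: flip the tiled sequence (start at column 17) and apply k<->p; o and x stay.
Row 8 as worked: x x k p p p x x k p p p x x k p p
Counting 17 along the worked row gives p.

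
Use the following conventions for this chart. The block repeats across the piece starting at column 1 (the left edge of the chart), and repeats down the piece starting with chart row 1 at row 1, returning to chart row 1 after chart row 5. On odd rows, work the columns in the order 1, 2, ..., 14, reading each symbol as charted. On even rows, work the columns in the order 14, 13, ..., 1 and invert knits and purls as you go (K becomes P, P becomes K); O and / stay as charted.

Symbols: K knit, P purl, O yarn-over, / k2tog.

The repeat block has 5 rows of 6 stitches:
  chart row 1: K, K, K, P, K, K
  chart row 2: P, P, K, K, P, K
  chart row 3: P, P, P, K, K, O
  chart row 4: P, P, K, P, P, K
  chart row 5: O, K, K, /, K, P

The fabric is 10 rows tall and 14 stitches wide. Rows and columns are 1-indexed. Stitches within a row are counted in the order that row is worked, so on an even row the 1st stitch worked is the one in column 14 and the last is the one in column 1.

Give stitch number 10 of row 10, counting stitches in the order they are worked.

Stitch:
P

Derivation:
For row 10: chart row = ((10-1) mod 5) + 1 = 5; this is a WS (even) row.
Chart row 5 tiled across columns 1-14: O K K / K P O K K / K P O K
WS row: flip the tiled sequence (start at column 14) and apply K<->P; O and / stay.
Row 10 as worked: P O K P / P P O K P / P P O
The 10th stitch worked is P.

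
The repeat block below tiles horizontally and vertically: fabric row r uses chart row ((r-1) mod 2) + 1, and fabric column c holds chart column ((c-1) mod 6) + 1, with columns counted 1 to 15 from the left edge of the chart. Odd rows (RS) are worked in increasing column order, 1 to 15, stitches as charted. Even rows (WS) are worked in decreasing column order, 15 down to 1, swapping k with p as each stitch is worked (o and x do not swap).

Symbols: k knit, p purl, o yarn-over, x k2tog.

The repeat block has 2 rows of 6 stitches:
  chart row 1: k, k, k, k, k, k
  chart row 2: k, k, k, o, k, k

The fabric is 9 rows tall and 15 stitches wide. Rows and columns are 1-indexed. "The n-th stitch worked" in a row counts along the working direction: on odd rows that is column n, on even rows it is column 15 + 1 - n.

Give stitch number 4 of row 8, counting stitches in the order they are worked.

Stitch:
p

Derivation:
Row 8: (8-1) mod 2 = 1, so use chart row 2. Even row -> WS.
Chart row 2 tiled across columns 1-15: k k k o k k k k k o k k k k k
WS: work from column 15 back to column 1 (reverse the tiled row), swapping k<->p (o and x unchanged).
Row 8 as worked: p p p p p o p p p p p o p p p
Stitch 4 in working order -> p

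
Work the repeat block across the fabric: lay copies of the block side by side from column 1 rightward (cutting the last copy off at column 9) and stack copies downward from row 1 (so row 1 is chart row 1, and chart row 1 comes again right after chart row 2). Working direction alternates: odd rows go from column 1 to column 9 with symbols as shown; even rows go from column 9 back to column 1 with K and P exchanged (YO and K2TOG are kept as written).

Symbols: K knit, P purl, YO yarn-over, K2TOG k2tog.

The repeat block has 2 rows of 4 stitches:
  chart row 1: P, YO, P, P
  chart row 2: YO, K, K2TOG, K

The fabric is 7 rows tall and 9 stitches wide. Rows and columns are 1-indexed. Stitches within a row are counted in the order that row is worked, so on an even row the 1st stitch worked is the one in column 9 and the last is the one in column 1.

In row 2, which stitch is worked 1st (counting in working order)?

Stitch:
YO

Derivation:
Row 2 uses chart row ((2-1) mod 2)+1 = 2. Row 2 is even, so WS.
Chart row 2 tiled across columns 1-9: YO K K2TOG K YO K K2TOG K YO
WS row: flip the tiled sequence (start at column 9) and apply K<->P; YO and K2TOG stay.
Row 2 as worked: YO P K2TOG P YO P K2TOG P YO
Stitch 1 in working order -> YO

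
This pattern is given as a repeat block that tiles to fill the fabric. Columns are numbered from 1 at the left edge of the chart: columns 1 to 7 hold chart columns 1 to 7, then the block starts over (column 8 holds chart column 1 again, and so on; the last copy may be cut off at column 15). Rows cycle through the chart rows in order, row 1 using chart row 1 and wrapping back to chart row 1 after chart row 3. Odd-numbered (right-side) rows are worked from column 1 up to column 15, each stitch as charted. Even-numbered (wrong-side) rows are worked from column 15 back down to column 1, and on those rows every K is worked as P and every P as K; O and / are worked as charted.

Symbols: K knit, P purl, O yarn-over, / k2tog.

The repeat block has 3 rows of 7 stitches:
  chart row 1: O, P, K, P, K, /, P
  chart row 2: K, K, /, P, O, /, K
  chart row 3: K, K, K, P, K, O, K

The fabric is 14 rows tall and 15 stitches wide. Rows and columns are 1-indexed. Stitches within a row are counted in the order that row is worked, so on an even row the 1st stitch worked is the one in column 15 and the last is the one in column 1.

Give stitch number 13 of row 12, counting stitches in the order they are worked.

== STITCH ==
P

Derivation:
Row 12 uses chart row ((12-1) mod 3)+1 = 3. Row 12 is even, so WS.
Chart row 3 tiled across columns 1-15: K K K P K O K K K K P K O K K
Wrong side: read the tiled row from column 15 down to 1 and exchange K with P (leave O, /).
Row 12 as worked: P P O P K P P P P O P K P P P
The 13th stitch worked is P.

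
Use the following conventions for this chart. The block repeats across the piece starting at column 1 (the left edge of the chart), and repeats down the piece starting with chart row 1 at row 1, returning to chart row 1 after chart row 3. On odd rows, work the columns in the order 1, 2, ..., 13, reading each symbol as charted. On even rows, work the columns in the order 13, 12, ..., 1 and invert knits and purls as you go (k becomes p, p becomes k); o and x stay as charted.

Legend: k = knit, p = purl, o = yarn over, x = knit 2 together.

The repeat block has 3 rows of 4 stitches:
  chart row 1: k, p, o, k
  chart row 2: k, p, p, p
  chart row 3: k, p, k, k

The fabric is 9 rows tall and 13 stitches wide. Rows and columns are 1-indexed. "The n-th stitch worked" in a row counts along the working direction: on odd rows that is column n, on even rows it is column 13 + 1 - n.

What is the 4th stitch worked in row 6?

Stitch:
k

Derivation:
Row 6: (6-1) mod 3 = 2, so use chart row 3. Even row -> WS.
Chart row 3 tiled across columns 1-13: k p k k k p k k k p k k k
WS row: flip the tiled sequence (start at column 13) and apply k<->p; o and x stay.
Row 6 as worked: p p p k p p p k p p p k p
Stitch 4 in working order -> k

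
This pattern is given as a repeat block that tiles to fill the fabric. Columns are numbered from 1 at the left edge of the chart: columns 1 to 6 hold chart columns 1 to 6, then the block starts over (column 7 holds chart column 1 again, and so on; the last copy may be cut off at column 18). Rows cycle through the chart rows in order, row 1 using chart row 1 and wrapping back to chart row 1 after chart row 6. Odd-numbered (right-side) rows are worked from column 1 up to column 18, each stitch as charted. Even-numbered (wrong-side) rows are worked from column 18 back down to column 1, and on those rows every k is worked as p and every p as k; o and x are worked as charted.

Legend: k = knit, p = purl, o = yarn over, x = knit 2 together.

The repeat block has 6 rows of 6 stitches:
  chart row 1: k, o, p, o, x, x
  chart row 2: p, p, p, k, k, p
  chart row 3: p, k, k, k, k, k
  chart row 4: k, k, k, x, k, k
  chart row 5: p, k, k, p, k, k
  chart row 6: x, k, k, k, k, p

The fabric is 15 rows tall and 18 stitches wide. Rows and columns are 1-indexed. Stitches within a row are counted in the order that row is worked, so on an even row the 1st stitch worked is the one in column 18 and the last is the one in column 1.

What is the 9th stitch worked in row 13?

For row 13: chart row = ((13-1) mod 6) + 1 = 1; this is a RS (odd) row.
Chart row 1 tiled across columns 1-18: k o p o x x k o p o x x k o p o x x
RS row: no reversal, no swap; stitch n worked = column n.
Counting 9 along the worked row gives p.

Stitch:
p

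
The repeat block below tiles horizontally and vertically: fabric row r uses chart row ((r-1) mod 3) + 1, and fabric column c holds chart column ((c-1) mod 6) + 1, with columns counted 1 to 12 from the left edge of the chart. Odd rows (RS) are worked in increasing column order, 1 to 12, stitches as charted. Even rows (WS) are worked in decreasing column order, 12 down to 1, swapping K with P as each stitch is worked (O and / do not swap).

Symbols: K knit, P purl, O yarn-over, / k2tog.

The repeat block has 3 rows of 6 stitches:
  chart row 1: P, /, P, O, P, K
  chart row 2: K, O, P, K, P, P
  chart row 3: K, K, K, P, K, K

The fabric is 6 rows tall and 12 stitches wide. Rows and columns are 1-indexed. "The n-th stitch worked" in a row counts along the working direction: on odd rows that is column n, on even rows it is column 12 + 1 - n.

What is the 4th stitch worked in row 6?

Stitch:
P

Derivation:
Row 6: (6-1) mod 3 = 2, so use chart row 3. Even row -> WS.
Chart row 3 tiled across columns 1-12: K K K P K K K K K P K K
WS: work from column 12 back to column 1 (reverse the tiled row), swapping K<->P (O and / unchanged).
Row 6 as worked: P P K P P P P P K P P P
Stitch 4 in working order -> P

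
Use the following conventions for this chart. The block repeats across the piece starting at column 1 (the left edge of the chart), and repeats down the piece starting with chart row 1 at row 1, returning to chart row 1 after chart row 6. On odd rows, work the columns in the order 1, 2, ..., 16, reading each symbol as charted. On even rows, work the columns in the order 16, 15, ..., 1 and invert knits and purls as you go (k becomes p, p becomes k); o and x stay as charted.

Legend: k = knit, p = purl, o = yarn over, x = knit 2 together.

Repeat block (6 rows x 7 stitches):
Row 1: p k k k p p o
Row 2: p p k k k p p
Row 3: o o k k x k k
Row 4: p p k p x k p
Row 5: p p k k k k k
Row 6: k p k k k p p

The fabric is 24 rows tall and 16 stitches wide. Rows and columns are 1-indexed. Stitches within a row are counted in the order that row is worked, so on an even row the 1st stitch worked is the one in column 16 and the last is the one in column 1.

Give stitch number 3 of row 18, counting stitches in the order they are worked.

Row 18: (18-1) mod 6 = 5, so use chart row 6. Even row -> WS.
Chart row 6 tiled across columns 1-16: k p k k k p p k p k k k p p k p
WS: work from column 16 back to column 1 (reverse the tiled row), swapping k<->p (o and x unchanged).
Row 18 as worked: k p k k p p p k p k k p p p k p
Counting 3 along the worked row gives k.

Stitch:
k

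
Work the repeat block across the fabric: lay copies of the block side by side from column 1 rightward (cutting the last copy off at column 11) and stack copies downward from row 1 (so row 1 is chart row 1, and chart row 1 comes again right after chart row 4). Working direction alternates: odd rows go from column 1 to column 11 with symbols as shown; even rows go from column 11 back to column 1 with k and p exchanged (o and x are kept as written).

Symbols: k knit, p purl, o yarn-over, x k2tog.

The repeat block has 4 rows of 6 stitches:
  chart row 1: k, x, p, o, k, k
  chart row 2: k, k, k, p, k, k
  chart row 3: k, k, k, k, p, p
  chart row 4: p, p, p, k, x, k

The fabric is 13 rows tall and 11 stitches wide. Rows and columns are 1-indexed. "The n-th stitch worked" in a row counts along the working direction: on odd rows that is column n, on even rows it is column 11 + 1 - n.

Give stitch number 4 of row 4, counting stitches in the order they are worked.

For row 4: chart row = ((4-1) mod 4) + 1 = 4; this is a WS (even) row.
Chart row 4 tiled across columns 1-11: p p p k x k p p p k x
WS row: flip the tiled sequence (start at column 11) and apply k<->p; o and x stay.
Row 4 as worked: x p k k k p x p k k k
Stitch 4 in working order -> k

Stitch:
k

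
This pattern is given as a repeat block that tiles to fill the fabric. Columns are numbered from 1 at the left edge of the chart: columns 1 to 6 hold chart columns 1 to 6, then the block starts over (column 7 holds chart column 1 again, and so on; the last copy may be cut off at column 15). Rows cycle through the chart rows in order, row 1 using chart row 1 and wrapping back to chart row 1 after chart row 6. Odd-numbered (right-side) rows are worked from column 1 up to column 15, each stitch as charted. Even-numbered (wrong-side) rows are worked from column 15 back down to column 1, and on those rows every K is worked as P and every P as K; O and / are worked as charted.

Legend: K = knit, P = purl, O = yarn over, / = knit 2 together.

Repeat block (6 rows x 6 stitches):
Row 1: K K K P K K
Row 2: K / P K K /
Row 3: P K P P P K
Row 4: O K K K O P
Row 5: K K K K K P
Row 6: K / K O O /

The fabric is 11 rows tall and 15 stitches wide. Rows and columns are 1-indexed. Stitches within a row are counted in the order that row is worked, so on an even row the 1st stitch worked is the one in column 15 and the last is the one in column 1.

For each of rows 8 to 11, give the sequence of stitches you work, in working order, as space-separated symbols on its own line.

Row 8: chart row 2, WS - tiled (columns 1-15): K / P K K / K / P K K / K / P; work from column 15 back to 1 with K<->P swapped.
Row 9: chart row 3, RS - tile across columns 1-15 and work as-is.
Row 10: chart row 4, WS - tiled (columns 1-15): O K K K O P O K K K O P O K K; work from column 15 back to 1 with K<->P swapped.
Row 11: chart row 5, RS - tile across columns 1-15 and work as-is.

Rows as worked:
K / P / P P K / P / P P K / P
P K P P P K P K P P P K P K P
P P O K O P P P O K O P P P O
K K K K K P K K K K K P K K K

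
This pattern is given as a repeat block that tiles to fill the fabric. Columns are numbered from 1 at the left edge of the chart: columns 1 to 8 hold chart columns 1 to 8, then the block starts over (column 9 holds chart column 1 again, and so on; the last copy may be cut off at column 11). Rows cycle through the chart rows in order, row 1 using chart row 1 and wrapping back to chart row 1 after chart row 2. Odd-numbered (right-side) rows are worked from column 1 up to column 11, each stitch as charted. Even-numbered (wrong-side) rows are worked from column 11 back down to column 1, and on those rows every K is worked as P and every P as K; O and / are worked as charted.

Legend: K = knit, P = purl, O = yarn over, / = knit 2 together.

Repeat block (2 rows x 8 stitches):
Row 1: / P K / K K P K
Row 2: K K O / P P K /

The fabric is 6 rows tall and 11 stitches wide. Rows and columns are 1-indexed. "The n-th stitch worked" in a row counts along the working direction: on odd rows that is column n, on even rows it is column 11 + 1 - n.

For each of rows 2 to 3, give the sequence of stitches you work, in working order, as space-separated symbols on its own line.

Row 2: chart row 2, WS - tiled (columns 1-11): K K O / P P K / K K O; work from column 11 back to 1 with K<->P swapped.
Row 3: chart row 1, RS - tile across columns 1-11 and work as-is.

== ROWS AS WORKED ==
O P P / P K K / O P P
/ P K / K K P K / P K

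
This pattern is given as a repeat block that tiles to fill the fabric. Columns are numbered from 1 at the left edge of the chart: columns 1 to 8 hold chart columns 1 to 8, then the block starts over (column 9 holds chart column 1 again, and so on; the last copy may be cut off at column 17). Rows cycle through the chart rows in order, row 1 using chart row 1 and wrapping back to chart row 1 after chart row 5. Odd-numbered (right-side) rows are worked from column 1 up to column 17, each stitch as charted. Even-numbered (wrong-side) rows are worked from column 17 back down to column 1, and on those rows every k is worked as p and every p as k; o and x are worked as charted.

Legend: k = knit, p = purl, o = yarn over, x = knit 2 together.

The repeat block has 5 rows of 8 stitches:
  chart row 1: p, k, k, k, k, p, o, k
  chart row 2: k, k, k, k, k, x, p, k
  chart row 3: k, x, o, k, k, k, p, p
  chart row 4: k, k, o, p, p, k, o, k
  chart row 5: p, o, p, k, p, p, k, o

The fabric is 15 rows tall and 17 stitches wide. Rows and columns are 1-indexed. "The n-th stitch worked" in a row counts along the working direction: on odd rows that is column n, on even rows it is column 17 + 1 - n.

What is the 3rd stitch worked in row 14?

For row 14: chart row = ((14-1) mod 5) + 1 = 4; this is a WS (even) row.
Chart row 4 tiled across columns 1-17: k k o p p k o k k k o p p k o k k
WS: work from column 17 back to column 1 (reverse the tiled row), swapping k<->p (o and x unchanged).
Row 14 as worked: p p o p k k o p p p o p k k o p p
Stitch 3 in working order -> o

Stitch:
o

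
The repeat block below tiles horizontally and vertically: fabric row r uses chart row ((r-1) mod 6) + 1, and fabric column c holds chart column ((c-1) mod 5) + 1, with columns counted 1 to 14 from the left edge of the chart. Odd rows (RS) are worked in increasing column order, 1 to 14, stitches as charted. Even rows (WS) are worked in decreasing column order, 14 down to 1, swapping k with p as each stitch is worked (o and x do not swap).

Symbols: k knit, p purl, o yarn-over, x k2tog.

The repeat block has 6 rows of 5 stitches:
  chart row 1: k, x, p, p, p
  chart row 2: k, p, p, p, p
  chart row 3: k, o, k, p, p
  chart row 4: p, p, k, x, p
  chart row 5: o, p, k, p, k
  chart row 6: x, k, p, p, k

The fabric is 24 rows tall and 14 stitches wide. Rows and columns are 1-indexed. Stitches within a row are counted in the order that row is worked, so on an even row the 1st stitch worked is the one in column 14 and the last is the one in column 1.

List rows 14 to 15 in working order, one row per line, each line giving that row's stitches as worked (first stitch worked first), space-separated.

Row 14: chart row 2, WS - tiled (columns 1-14): k p p p p k p p p p k p p p; work from column 14 back to 1 with k<->p swapped.
Row 15: chart row 3, RS - tile across columns 1-14 and work as-is.

== ROWS AS WORKED ==
k k k p k k k k p k k k k p
k o k p p k o k p p k o k p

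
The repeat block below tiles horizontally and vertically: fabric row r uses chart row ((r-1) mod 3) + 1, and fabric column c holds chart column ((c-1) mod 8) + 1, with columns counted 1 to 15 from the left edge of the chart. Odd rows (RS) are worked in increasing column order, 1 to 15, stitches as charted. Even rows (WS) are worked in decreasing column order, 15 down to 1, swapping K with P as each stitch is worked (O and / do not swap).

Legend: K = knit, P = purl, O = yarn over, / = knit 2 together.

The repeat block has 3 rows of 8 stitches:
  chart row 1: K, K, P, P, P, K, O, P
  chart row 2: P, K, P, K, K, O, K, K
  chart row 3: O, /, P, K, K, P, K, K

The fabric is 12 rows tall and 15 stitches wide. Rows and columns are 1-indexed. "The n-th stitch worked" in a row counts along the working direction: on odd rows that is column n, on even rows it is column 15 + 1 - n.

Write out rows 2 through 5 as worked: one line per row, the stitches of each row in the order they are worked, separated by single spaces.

Row 2: chart row 2, WS - tiled (columns 1-15): P K P K K O K K P K P K K O K; work from column 15 back to 1 with K<->P swapped.
Row 3: chart row 3, RS - tile across columns 1-15 and work as-is.
Row 4: chart row 1, WS - tiled (columns 1-15): K K P P P K O P K K P P P K O; work from column 15 back to 1 with K<->P swapped.
Row 5: chart row 2, RS - tile across columns 1-15 and work as-is.

Rows as worked:
P O P P K P K P P O P P K P K
O / P K K P K K O / P K K P K
O P K K K P P K O P K K K P P
P K P K K O K K P K P K K O K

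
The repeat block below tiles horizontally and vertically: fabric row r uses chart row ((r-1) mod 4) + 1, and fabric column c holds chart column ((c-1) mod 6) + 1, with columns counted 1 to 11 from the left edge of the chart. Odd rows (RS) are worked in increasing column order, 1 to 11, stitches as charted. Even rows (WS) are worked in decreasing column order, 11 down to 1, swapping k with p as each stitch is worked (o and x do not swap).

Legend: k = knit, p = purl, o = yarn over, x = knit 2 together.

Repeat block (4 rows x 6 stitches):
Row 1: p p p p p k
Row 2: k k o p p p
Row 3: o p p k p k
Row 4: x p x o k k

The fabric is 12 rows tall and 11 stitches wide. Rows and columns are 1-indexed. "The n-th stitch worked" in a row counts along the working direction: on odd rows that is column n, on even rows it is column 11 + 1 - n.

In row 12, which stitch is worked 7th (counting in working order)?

For row 12: chart row = ((12-1) mod 4) + 1 = 4; this is a WS (even) row.
Chart row 4 tiled across columns 1-11: x p x o k k x p x o k
WS row: flip the tiled sequence (start at column 11) and apply k<->p; o and x stay.
Row 12 as worked: p o x k x p p o x k x
Counting 7 along the worked row gives p.

Result:
p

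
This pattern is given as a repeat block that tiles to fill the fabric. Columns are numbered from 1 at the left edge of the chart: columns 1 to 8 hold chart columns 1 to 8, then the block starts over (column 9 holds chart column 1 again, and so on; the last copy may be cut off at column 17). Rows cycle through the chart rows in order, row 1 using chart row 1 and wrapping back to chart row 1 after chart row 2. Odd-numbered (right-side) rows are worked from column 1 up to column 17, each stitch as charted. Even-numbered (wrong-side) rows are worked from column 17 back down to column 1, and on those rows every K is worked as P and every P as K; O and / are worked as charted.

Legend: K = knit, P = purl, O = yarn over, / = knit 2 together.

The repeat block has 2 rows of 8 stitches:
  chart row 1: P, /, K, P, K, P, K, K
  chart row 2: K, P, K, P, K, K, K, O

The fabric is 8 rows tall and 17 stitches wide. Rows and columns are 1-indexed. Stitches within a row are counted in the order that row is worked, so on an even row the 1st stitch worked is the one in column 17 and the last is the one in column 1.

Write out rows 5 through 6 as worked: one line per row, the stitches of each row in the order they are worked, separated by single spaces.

Rows as worked:
P / K P K P K K P / K P K P K K P
P O P P P K P K P O P P P K P K P

Derivation:
Row 5: chart row 1, RS - tile across columns 1-17 and work as-is.
Row 6: chart row 2, WS - tiled (columns 1-17): K P K P K K K O K P K P K K K O K; work from column 17 back to 1 with K<->P swapped.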